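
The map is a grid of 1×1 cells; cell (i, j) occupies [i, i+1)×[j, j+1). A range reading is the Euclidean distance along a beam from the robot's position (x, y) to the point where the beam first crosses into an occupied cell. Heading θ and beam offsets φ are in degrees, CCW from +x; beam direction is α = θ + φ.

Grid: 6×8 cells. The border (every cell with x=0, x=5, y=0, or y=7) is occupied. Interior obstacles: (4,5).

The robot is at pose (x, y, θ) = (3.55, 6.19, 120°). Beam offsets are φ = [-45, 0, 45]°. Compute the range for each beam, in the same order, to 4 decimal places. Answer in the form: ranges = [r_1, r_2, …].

beam 1: φ=-45°, α=75°
  cosα=0.2588 sinα=0.9659 | (3,6) | tMaxX 1.7387 tMaxY 0.8386 | tΔX 3.8637 tΔY 1.0353
    t=0.8386 [y] (3,7) — stop
  → r_1 = 0.8386
beam 2: φ=0°, α=120°
  cosα=-0.5000 sinα=0.8660 | (3,6) | tMaxX 1.1000 tMaxY 0.9353 | tΔX 2.0000 tΔY 1.1547
    t=0.9353 [y] (3,7) — stop
  → r_2 = 0.9353
beam 3: φ=45°, α=165°
  cosα=-0.9659 sinα=0.2588 | (3,6) | tMaxX 0.5694 tMaxY 3.1296 | tΔX 1.0353 tΔY 3.8637
    t=0.5694 [x] (2,6)
    t=1.6047 [x] (1,6)
    t=2.6400 [x] (0,6) — stop
  → r_3 = 2.6400

ranges = [0.8386, 0.9353, 2.6400]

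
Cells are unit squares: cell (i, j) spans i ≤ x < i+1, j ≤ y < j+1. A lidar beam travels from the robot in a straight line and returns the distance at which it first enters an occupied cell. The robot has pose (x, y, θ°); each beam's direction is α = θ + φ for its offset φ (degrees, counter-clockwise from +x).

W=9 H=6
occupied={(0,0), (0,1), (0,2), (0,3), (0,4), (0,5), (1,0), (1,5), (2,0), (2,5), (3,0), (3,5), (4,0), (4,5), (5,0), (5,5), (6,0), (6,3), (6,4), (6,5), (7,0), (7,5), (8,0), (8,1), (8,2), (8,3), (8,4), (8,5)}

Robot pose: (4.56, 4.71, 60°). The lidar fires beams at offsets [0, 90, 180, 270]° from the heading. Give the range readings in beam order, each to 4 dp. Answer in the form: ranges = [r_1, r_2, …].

beam 1: φ=0°, α=60°
  cosα=0.5000 sinα=0.8660 | (4,4) | tMaxX 0.8800 tMaxY 0.3349 | tΔX 2.0000 tΔY 1.1547
    t=0.3349 [y] (4,5) — stop
  → r_1 = 0.3349
beam 2: φ=90°, α=150°
  cosα=-0.8660 sinα=0.5000 | (4,4) | tMaxX 0.6466 tMaxY 0.5800 | tΔX 1.1547 tΔY 2.0000
    t=0.5800 [y] (4,5) — stop
  → r_2 = 0.5800
beam 3: φ=180°, α=240°
  cosα=-0.5000 sinα=-0.8660 | (4,4) | tMaxX 1.1200 tMaxY 0.8198 | tΔX 2.0000 tΔY 1.1547
    t=0.8198 [y] (4,3)
    t=1.1200 [x] (3,3)
    t=1.9745 [y] (3,2)
    t=3.1200 [x] (2,2)
    t=3.1292 [y] (2,1)
    t=4.2839 [y] (2,0) — stop
  → r_3 = 4.2839
beam 4: φ=270°, α=330°
  cosα=0.8660 sinα=-0.5000 | (4,4) | tMaxX 0.5081 tMaxY 1.4200 | tΔX 1.1547 tΔY 2.0000
    t=0.5081 [x] (5,4)
    t=1.4200 [y] (5,3)
    t=1.6628 [x] (6,3) — stop
  → r_4 = 1.6628

ranges = [0.3349, 0.5800, 4.2839, 1.6628]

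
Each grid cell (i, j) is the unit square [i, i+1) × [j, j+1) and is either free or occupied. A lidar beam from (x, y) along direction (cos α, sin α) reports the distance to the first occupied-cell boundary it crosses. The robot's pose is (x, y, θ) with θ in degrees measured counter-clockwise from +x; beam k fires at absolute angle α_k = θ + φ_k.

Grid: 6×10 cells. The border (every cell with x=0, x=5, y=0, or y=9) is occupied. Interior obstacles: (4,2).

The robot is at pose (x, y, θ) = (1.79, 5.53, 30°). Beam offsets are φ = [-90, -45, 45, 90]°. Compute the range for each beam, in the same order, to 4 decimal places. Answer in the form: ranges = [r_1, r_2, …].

ranges = [5.2308, 3.3232, 3.5924, 1.5800]

beam 1: φ=-90°, α=300°
  direction (0.5000, -0.8660); cell (1,5); t to first gridline: x 0.4200, y 0.6120 (then +2.0000 / +1.1547)
    (2,5) via x @ 0.4200
    (2,4) via y @ 0.6120
    (2,3) via y @ 1.7667
    (3,3) via x @ 2.4200
    (3,2) via y @ 2.9214
    (3,1) via y @ 4.0761
    (4,1) via x @ 4.4200
    (4,0) via y @ 5.2308  # hit
  → r_1 = 5.2308
beam 2: φ=-45°, α=345°
  direction (0.9659, -0.2588); cell (1,5); t to first gridline: x 0.2174, y 2.0478 (then +1.0353 / +3.8637)
    (2,5) via x @ 0.2174
    (3,5) via x @ 1.2527
    (3,4) via y @ 2.0478
    (4,4) via x @ 2.2880
    (5,4) via x @ 3.3232  # hit
  → r_2 = 3.3232
beam 3: φ=45°, α=75°
  direction (0.2588, 0.9659); cell (1,5); t to first gridline: x 0.8114, y 0.4866 (then +3.8637 / +1.0353)
    (1,6) via y @ 0.4866
    (2,6) via x @ 0.8114
    (2,7) via y @ 1.5219
    (2,8) via y @ 2.5571
    (2,9) via y @ 3.5924  # hit
  → r_3 = 3.5924
beam 4: φ=90°, α=120°
  direction (-0.5000, 0.8660); cell (1,5); t to first gridline: x 1.5800, y 0.5427 (then +2.0000 / +1.1547)
    (1,6) via y @ 0.5427
    (0,6) via x @ 1.5800  # hit
  → r_4 = 1.5800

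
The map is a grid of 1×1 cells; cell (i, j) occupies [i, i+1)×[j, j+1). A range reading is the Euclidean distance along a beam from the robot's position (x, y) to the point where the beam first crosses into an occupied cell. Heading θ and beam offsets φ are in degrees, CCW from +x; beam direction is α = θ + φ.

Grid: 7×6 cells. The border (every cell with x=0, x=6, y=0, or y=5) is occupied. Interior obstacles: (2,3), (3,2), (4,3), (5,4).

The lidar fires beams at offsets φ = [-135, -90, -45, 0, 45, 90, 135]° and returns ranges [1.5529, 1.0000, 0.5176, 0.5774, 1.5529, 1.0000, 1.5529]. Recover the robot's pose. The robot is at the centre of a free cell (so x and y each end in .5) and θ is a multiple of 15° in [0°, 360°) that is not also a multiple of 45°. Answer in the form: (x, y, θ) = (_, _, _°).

(x, y, θ) = (5.5, 2.5, 30°)

Candidates: 16 free-cell centres × 16 headings = 256 poses. Raycast each; keep the one whose scan matches to 4 dp.
  (5.5, 3.5, 210°): beam 1 = 0.5176 ≠ 1.5529 ✗
  (3.5, 1.5, 120°): beam 1 = 1.9319 ≠ 1.5529 ✗
  (5.5, 1.5, 60°): beam 1 = 0.5176 ≠ 1.5529 ✗
  …
  (5.5, 2.5, 30°): r_1=1.5529, r_2=1.0000, r_3=0.5176, r_4=0.5774, r_5=1.5529, r_6=1.0000, r_7=1.5529 — all match ✓
No second candidate reproduces the full scan.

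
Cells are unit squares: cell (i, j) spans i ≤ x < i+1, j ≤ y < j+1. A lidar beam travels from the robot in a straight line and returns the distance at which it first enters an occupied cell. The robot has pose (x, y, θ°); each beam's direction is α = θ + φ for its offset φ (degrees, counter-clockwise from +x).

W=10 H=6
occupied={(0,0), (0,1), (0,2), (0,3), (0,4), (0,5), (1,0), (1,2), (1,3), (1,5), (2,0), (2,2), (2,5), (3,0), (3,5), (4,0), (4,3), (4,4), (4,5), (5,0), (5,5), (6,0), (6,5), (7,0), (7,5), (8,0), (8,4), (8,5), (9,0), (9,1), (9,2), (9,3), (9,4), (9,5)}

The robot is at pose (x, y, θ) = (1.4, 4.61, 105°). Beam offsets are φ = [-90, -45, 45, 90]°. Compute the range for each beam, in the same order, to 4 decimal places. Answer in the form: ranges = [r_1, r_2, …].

beam 1: φ=-90°, α=15°
  d=(0.9659,0.2588)  start (1,4)  tX=0.6212 tY=1.5068  stride 1/|dx|=1.0353 1/|dy|=3.8637
    cross x-line → (2,4), t=0.6212
    cross y-line → (2,5), t=1.5068 (wall)
  → r_1 = 1.5068
beam 2: φ=-45°, α=60°
  d=(0.5000,0.8660)  start (1,4)  tX=1.2000 tY=0.4503  stride 1/|dx|=2.0000 1/|dy|=1.1547
    cross y-line → (1,5), t=0.4503 (wall)
  → r_2 = 0.4503
beam 3: φ=45°, α=150°
  d=(-0.8660,0.5000)  start (1,4)  tX=0.4619 tY=0.7800  stride 1/|dx|=1.1547 1/|dy|=2.0000
    cross x-line → (0,4), t=0.4619 (wall)
  → r_3 = 0.4619
beam 4: φ=90°, α=195°
  d=(-0.9659,-0.2588)  start (1,4)  tX=0.4141 tY=2.3569  stride 1/|dx|=1.0353 1/|dy|=3.8637
    cross x-line → (0,4), t=0.4141 (wall)
  → r_4 = 0.4141

ranges = [1.5068, 0.4503, 0.4619, 0.4141]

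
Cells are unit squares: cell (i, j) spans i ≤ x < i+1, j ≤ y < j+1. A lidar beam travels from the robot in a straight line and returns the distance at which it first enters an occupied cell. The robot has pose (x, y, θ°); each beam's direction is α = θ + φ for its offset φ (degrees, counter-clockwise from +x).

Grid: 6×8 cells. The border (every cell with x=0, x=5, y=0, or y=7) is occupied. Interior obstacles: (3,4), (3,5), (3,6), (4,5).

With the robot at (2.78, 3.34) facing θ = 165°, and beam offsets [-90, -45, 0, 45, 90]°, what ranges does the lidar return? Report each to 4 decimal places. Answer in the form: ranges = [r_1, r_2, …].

beam 1: φ=-90°, α=75°
  d=(0.2588,0.9659)  start (2,3)  tX=0.8500 tY=0.6833  stride 1/|dx|=3.8637 1/|dy|=1.0353
    cross y-line → (2,4), t=0.6833
    cross x-line → (3,4), t=0.8500 (wall)
  → r_1 = 0.8500
beam 2: φ=-45°, α=120°
  d=(-0.5000,0.8660)  start (2,3)  tX=1.5600 tY=0.7621  stride 1/|dx|=2.0000 1/|dy|=1.1547
    cross y-line → (2,4), t=0.7621
    cross x-line → (1,4), t=1.5600
    cross y-line → (1,5), t=1.9168
    cross y-line → (1,6), t=3.0715
    cross x-line → (0,6), t=3.5600 (wall)
  → r_2 = 3.5600
beam 3: φ=0°, α=165°
  d=(-0.9659,0.2588)  start (2,3)  tX=0.8075 tY=2.5500  stride 1/|dx|=1.0353 1/|dy|=3.8637
    cross x-line → (1,3), t=0.8075
    cross x-line → (0,3), t=1.8428 (wall)
  → r_3 = 1.8428
beam 4: φ=45°, α=210°
  d=(-0.8660,-0.5000)  start (2,3)  tX=0.9007 tY=0.6800  stride 1/|dx|=1.1547 1/|dy|=2.0000
    cross y-line → (2,2), t=0.6800
    cross x-line → (1,2), t=0.9007
    cross x-line → (0,2), t=2.0554 (wall)
  → r_4 = 2.0554
beam 5: φ=90°, α=255°
  d=(-0.2588,-0.9659)  start (2,3)  tX=3.0137 tY=0.3520  stride 1/|dx|=3.8637 1/|dy|=1.0353
    cross y-line → (2,2), t=0.3520
    cross y-line → (2,1), t=1.3873
    cross y-line → (2,0), t=2.4225 (wall)
  → r_5 = 2.4225

ranges = [0.8500, 3.5600, 1.8428, 2.0554, 2.4225]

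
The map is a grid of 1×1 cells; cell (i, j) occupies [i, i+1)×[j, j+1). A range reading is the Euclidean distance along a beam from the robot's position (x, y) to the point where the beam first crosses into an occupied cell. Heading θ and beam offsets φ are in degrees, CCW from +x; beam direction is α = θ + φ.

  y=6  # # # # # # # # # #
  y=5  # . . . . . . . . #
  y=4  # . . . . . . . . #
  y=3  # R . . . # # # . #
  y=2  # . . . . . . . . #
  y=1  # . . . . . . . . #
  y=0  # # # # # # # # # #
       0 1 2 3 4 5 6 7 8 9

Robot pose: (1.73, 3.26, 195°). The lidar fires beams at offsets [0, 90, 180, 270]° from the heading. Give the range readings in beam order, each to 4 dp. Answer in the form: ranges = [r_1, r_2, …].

ranges = [0.7558, 2.3397, 7.5265, 2.8205]

beam 1: φ=0°, α=195°
  direction (-0.9659, -0.2588); cell (1,3); t to first gridline: x 0.7558, y 1.0046 (then +1.0353 / +3.8637)
    (0,3) via x @ 0.7558  # hit
  → r_1 = 0.7558
beam 2: φ=90°, α=285°
  direction (0.2588, -0.9659); cell (1,3); t to first gridline: x 1.0432, y 0.2692 (then +3.8637 / +1.0353)
    (1,2) via y @ 0.2692
    (2,2) via x @ 1.0432
    (2,1) via y @ 1.3044
    (2,0) via y @ 2.3397  # hit
  → r_2 = 2.3397
beam 3: φ=180°, α=15°
  direction (0.9659, 0.2588); cell (1,3); t to first gridline: x 0.2795, y 2.8591 (then +1.0353 / +3.8637)
    (2,3) via x @ 0.2795
    (3,3) via x @ 1.3148
    (4,3) via x @ 2.3501
    (4,4) via y @ 2.8591
    (5,4) via x @ 3.3854
    (6,4) via x @ 4.4206
    (7,4) via x @ 5.4559
    (8,4) via x @ 6.4912
    (8,5) via y @ 6.7228
    (9,5) via x @ 7.5265  # hit
  → r_3 = 7.5265
beam 4: φ=270°, α=105°
  direction (-0.2588, 0.9659); cell (1,3); t to first gridline: x 2.8205, y 0.7661 (then +3.8637 / +1.0353)
    (1,4) via y @ 0.7661
    (1,5) via y @ 1.8014
    (0,5) via x @ 2.8205  # hit
  → r_4 = 2.8205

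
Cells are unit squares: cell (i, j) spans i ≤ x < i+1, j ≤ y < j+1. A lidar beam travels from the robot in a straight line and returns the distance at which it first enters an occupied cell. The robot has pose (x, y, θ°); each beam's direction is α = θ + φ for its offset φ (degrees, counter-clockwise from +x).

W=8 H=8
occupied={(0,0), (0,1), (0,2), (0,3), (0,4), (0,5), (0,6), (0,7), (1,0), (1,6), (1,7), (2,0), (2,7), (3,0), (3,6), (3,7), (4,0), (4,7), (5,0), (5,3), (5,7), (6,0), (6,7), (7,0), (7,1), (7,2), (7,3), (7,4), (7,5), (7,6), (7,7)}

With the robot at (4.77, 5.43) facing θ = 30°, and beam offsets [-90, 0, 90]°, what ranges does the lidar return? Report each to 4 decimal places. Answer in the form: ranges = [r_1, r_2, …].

ranges = [1.6512, 2.5750, 1.5400]

beam 1: φ=-90°, α=300°
  cosα=0.5000 sinα=-0.8660 | (4,5) | tMaxX 0.4600 tMaxY 0.4965 | tΔX 2.0000 tΔY 1.1547
    t=0.4600 [x] (5,5)
    t=0.4965 [y] (5,4)
    t=1.6512 [y] (5,3) — stop
  → r_1 = 1.6512
beam 2: φ=0°, α=30°
  cosα=0.8660 sinα=0.5000 | (4,5) | tMaxX 0.2656 tMaxY 1.1400 | tΔX 1.1547 tΔY 2.0000
    t=0.2656 [x] (5,5)
    t=1.1400 [y] (5,6)
    t=1.4203 [x] (6,6)
    t=2.5750 [x] (7,6) — stop
  → r_2 = 2.5750
beam 3: φ=90°, α=120°
  cosα=-0.5000 sinα=0.8660 | (4,5) | tMaxX 1.5400 tMaxY 0.6582 | tΔX 2.0000 tΔY 1.1547
    t=0.6582 [y] (4,6)
    t=1.5400 [x] (3,6) — stop
  → r_3 = 1.5400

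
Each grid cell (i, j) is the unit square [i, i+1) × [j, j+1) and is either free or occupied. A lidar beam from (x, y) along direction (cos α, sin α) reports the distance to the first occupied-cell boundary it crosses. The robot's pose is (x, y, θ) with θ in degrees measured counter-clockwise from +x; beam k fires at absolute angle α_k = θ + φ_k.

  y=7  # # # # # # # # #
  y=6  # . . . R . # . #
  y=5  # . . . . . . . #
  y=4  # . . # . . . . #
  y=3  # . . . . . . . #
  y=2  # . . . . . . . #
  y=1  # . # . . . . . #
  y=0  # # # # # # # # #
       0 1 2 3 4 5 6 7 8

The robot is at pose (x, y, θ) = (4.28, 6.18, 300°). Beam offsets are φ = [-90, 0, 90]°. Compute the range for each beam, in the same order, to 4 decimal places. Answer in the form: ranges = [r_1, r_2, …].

beam 1: φ=-90°, α=210°
  direction (-0.8660, -0.5000); cell (4,6); t to first gridline: x 0.3233, y 0.3600 (then +1.1547 / +2.0000)
    (3,6) via x @ 0.3233
    (3,5) via y @ 0.3600
    (2,5) via x @ 1.4780
    (2,4) via y @ 2.3600
    (1,4) via x @ 2.6327
    (0,4) via x @ 3.7874  # hit
  → r_1 = 3.7874
beam 2: φ=0°, α=300°
  direction (0.5000, -0.8660); cell (4,6); t to first gridline: x 1.4400, y 0.2078 (then +2.0000 / +1.1547)
    (4,5) via y @ 0.2078
    (4,4) via y @ 1.3625
    (5,4) via x @ 1.4400
    (5,3) via y @ 2.5172
    (6,3) via x @ 3.4400
    (6,2) via y @ 3.6719
    (6,1) via y @ 4.8266
    (7,1) via x @ 5.4400
    (7,0) via y @ 5.9813  # hit
  → r_2 = 5.9813
beam 3: φ=90°, α=30°
  direction (0.8660, 0.5000); cell (4,6); t to first gridline: x 0.8314, y 1.6400 (then +1.1547 / +2.0000)
    (5,6) via x @ 0.8314
    (5,7) via y @ 1.6400  # hit
  → r_3 = 1.6400

ranges = [3.7874, 5.9813, 1.6400]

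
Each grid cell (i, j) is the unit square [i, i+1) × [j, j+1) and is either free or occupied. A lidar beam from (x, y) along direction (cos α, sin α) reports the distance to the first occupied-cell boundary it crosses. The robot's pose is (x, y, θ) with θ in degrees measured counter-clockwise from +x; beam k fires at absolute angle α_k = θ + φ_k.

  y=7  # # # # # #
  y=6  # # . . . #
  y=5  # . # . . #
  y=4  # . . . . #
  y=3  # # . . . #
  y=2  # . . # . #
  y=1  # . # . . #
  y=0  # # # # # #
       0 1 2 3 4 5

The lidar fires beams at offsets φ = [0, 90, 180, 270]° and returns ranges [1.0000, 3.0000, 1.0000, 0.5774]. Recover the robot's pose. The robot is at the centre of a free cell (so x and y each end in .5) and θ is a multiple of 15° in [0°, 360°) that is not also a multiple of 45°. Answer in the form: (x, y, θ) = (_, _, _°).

(x, y, θ) = (3.5, 6.5, 210°)

The pose lattice has 19·16 = 304 candidates. Test each by forward raycasting.
  (4.5, 6.5, 60°): beam 1 = 0.5774 ≠ 1.0000 ✗
  (3.5, 6.5, 30°): beam 2 = 0.5774 ≠ 3.0000 ✗
  (3.5, 6.5, 330°): beam 1 = 1.7321 ≠ 1.0000 ✗
  (4.5, 4.5, 195°): beam 1 = 2.5882 ≠ 1.0000 ✗
  (1.5, 1.5, 105°): beam 1 = 1.5529 ≠ 1.0000 ✗
  …
  (3.5, 6.5, 210°): r_1=1.0000, r_2=3.0000, r_3=1.0000, r_4=0.5774 — all match ✓
Only this pose fits every beam.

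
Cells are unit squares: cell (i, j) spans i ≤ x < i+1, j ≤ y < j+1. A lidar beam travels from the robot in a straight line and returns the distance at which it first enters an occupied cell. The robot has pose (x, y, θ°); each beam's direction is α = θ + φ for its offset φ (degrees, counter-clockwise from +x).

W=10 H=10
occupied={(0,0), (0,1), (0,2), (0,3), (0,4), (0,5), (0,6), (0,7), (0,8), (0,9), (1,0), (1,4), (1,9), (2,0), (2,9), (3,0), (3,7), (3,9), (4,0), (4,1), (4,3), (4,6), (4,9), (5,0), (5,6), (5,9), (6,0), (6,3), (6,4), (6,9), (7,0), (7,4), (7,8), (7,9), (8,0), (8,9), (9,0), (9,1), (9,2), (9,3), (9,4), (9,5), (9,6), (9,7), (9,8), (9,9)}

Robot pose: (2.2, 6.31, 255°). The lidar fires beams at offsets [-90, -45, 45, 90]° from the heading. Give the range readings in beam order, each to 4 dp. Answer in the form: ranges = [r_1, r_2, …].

ranges = [1.2423, 1.3856, 3.6000, 5.0615]

beam 1: φ=-90°, α=165°
  dir = (cos 165°, sin 165°) = (-0.9659, 0.2588); from cell (2,6)
  next x-line at t=0.2071, next y-line at t=2.6660; Δt_x=1.0353, Δt_y=3.8637
    x: enter (1,6) at t=0.2071
    x: enter (0,6) at t=1.2423 ← occupied
  → r_1 = 1.2423
beam 2: φ=-45°, α=210°
  dir = (cos 210°, sin 210°) = (-0.8660, -0.5000); from cell (2,6)
  next x-line at t=0.2309, next y-line at t=0.6200; Δt_x=1.1547, Δt_y=2.0000
    x: enter (1,6) at t=0.2309
    y: enter (1,5) at t=0.6200
    x: enter (0,5) at t=1.3856 ← occupied
  → r_2 = 1.3856
beam 3: φ=45°, α=300°
  dir = (cos 300°, sin 300°) = (0.5000, -0.8660); from cell (2,6)
  next x-line at t=1.6000, next y-line at t=0.3580; Δt_x=2.0000, Δt_y=1.1547
    y: enter (2,5) at t=0.3580
    y: enter (2,4) at t=1.5127
    x: enter (3,4) at t=1.6000
    y: enter (3,3) at t=2.6674
    x: enter (4,3) at t=3.6000 ← occupied
  → r_3 = 3.6000
beam 4: φ=90°, α=345°
  dir = (cos 345°, sin 345°) = (0.9659, -0.2588); from cell (2,6)
  next x-line at t=0.8282, next y-line at t=1.1977; Δt_x=1.0353, Δt_y=3.8637
    x: enter (3,6) at t=0.8282
    y: enter (3,5) at t=1.1977
    x: enter (4,5) at t=1.8635
    x: enter (5,5) at t=2.8988
    x: enter (6,5) at t=3.9340
    x: enter (7,5) at t=4.9693
    y: enter (7,4) at t=5.0615 ← occupied
  → r_4 = 5.0615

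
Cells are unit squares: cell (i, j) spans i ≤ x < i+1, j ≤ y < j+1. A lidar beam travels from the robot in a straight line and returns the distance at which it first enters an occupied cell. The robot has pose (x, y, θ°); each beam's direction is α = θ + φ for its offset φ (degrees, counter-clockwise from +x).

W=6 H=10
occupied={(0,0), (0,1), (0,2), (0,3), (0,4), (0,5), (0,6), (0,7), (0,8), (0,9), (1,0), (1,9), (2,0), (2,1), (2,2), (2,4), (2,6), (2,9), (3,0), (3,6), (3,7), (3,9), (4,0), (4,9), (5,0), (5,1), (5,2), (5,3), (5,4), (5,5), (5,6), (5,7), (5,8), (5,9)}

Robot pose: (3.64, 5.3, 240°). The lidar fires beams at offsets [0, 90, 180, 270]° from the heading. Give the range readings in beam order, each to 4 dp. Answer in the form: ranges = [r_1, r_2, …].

ranges = [1.2800, 1.5704, 2.7200, 1.4000]

beam 1: φ=0°, α=240°
  direction (-0.5000, -0.8660); cell (3,5); t to first gridline: x 1.2800, y 0.3464 (then +2.0000 / +1.1547)
    (3,4) via y @ 0.3464
    (2,4) via x @ 1.2800  # hit
  → r_1 = 1.2800
beam 2: φ=90°, α=330°
  direction (0.8660, -0.5000); cell (3,5); t to first gridline: x 0.4157, y 0.6000 (then +1.1547 / +2.0000)
    (4,5) via x @ 0.4157
    (4,4) via y @ 0.6000
    (5,4) via x @ 1.5704  # hit
  → r_2 = 1.5704
beam 3: φ=180°, α=60°
  direction (0.5000, 0.8660); cell (3,5); t to first gridline: x 0.7200, y 0.8083 (then +2.0000 / +1.1547)
    (4,5) via x @ 0.7200
    (4,6) via y @ 0.8083
    (4,7) via y @ 1.9630
    (5,7) via x @ 2.7200  # hit
  → r_3 = 2.7200
beam 4: φ=270°, α=150°
  direction (-0.8660, 0.5000); cell (3,5); t to first gridline: x 0.7390, y 1.4000 (then +1.1547 / +2.0000)
    (2,5) via x @ 0.7390
    (2,6) via y @ 1.4000  # hit
  → r_4 = 1.4000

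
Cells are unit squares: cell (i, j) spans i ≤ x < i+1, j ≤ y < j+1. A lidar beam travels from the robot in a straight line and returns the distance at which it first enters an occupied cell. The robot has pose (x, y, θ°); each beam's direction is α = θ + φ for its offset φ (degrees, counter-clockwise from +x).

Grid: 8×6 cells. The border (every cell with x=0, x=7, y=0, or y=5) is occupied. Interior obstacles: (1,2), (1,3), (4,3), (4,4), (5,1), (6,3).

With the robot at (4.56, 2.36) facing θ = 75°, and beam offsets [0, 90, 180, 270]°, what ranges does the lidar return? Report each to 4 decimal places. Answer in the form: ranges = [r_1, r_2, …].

ranges = [0.6626, 2.6503, 1.4080, 1.3909]

beam 1: φ=0°, α=75°
  d=(0.2588,0.9659)  start (4,2)  tX=1.7000 tY=0.6626  stride 1/|dx|=3.8637 1/|dy|=1.0353
    cross y-line → (4,3), t=0.6626 (wall)
  → r_1 = 0.6626
beam 2: φ=90°, α=165°
  d=(-0.9659,0.2588)  start (4,2)  tX=0.5798 tY=2.4728  stride 1/|dx|=1.0353 1/|dy|=3.8637
    cross x-line → (3,2), t=0.5798
    cross x-line → (2,2), t=1.6150
    cross y-line → (2,3), t=2.4728
    cross x-line → (1,3), t=2.6503 (wall)
  → r_2 = 2.6503
beam 3: φ=180°, α=255°
  d=(-0.2588,-0.9659)  start (4,2)  tX=2.1637 tY=0.3727  stride 1/|dx|=3.8637 1/|dy|=1.0353
    cross y-line → (4,1), t=0.3727
    cross y-line → (4,0), t=1.4080 (wall)
  → r_3 = 1.4080
beam 4: φ=270°, α=345°
  d=(0.9659,-0.2588)  start (4,2)  tX=0.4555 tY=1.3909  stride 1/|dx|=1.0353 1/|dy|=3.8637
    cross x-line → (5,2), t=0.4555
    cross y-line → (5,1), t=1.3909 (wall)
  → r_4 = 1.3909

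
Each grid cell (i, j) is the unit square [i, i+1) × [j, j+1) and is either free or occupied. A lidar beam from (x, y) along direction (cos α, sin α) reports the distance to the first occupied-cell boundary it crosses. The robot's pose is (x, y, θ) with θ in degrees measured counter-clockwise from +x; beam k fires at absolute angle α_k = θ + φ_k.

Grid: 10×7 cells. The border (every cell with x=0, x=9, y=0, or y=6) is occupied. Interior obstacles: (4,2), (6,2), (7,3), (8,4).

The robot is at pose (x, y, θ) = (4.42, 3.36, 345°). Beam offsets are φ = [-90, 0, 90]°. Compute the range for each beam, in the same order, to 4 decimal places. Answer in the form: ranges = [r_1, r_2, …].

ranges = [0.3727, 1.6357, 2.7331]

beam 1: φ=-90°, α=255°
  dir = (cos 255°, sin 255°) = (-0.2588, -0.9659); from cell (4,3)
  next x-line at t=1.6228, next y-line at t=0.3727; Δt_x=3.8637, Δt_y=1.0353
    y: enter (4,2) at t=0.3727 ← occupied
  → r_1 = 0.3727
beam 2: φ=0°, α=345°
  dir = (cos 345°, sin 345°) = (0.9659, -0.2588); from cell (4,3)
  next x-line at t=0.6005, next y-line at t=1.3909; Δt_x=1.0353, Δt_y=3.8637
    x: enter (5,3) at t=0.6005
    y: enter (5,2) at t=1.3909
    x: enter (6,2) at t=1.6357 ← occupied
  → r_2 = 1.6357
beam 3: φ=90°, α=75°
  dir = (cos 75°, sin 75°) = (0.2588, 0.9659); from cell (4,3)
  next x-line at t=2.2409, next y-line at t=0.6626; Δt_x=3.8637, Δt_y=1.0353
    y: enter (4,4) at t=0.6626
    y: enter (4,5) at t=1.6979
    x: enter (5,5) at t=2.2409
    y: enter (5,6) at t=2.7331 ← occupied
  → r_3 = 2.7331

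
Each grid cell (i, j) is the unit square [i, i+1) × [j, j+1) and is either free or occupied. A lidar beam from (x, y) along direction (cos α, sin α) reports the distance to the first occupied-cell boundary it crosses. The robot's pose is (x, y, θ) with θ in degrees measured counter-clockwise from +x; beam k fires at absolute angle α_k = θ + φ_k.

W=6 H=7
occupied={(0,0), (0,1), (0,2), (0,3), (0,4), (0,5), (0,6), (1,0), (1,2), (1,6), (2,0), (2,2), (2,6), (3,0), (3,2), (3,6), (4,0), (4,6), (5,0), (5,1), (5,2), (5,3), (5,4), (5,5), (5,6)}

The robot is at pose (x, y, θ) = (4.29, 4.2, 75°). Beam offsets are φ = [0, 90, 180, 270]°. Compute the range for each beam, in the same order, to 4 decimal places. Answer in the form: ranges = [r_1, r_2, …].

ranges = [1.8635, 3.4061, 1.2423, 0.7350]

beam 1: φ=0°, α=75°
  dir = (cos 75°, sin 75°) = (0.2588, 0.9659); from cell (4,4)
  next x-line at t=2.7432, next y-line at t=0.8282; Δt_x=3.8637, Δt_y=1.0353
    y: enter (4,5) at t=0.8282
    y: enter (4,6) at t=1.8635 ← occupied
  → r_1 = 1.8635
beam 2: φ=90°, α=165°
  dir = (cos 165°, sin 165°) = (-0.9659, 0.2588); from cell (4,4)
  next x-line at t=0.3002, next y-line at t=3.0910; Δt_x=1.0353, Δt_y=3.8637
    x: enter (3,4) at t=0.3002
    x: enter (2,4) at t=1.3355
    x: enter (1,4) at t=2.3708
    y: enter (1,5) at t=3.0910
    x: enter (0,5) at t=3.4061 ← occupied
  → r_2 = 3.4061
beam 3: φ=180°, α=255°
  dir = (cos 255°, sin 255°) = (-0.2588, -0.9659); from cell (4,4)
  next x-line at t=1.1205, next y-line at t=0.2071; Δt_x=3.8637, Δt_y=1.0353
    y: enter (4,3) at t=0.2071
    x: enter (3,3) at t=1.1205
    y: enter (3,2) at t=1.2423 ← occupied
  → r_3 = 1.2423
beam 4: φ=270°, α=345°
  dir = (cos 345°, sin 345°) = (0.9659, -0.2588); from cell (4,4)
  next x-line at t=0.7350, next y-line at t=0.7727; Δt_x=1.0353, Δt_y=3.8637
    x: enter (5,4) at t=0.7350 ← occupied
  → r_4 = 0.7350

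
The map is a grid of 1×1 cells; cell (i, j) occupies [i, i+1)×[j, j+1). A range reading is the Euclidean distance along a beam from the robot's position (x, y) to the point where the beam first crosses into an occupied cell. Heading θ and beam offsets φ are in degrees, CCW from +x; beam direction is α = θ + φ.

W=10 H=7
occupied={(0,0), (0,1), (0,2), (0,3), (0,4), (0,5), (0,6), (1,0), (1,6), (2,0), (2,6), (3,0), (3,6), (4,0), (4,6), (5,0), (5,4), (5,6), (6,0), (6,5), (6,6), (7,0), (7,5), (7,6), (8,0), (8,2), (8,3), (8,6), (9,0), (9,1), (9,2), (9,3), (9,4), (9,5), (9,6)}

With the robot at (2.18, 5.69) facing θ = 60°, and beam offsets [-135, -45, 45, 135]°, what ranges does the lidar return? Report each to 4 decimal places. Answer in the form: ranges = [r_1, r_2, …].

ranges = [4.8554, 1.1977, 0.3209, 1.2216]

beam 1: φ=-135°, α=285°
  d=(0.2588,-0.9659)  start (2,5)  tX=3.1682 tY=0.7143  stride 1/|dx|=3.8637 1/|dy|=1.0353
    cross y-line → (2,4), t=0.7143
    cross y-line → (2,3), t=1.7496
    cross y-line → (2,2), t=2.7849
    cross x-line → (3,2), t=3.1682
    cross y-line → (3,1), t=3.8202
    cross y-line → (3,0), t=4.8554 (wall)
  → r_1 = 4.8554
beam 2: φ=-45°, α=15°
  d=(0.9659,0.2588)  start (2,5)  tX=0.8489 tY=1.1977  stride 1/|dx|=1.0353 1/|dy|=3.8637
    cross x-line → (3,5), t=0.8489
    cross y-line → (3,6), t=1.1977 (wall)
  → r_2 = 1.1977
beam 3: φ=45°, α=105°
  d=(-0.2588,0.9659)  start (2,5)  tX=0.6955 tY=0.3209  stride 1/|dx|=3.8637 1/|dy|=1.0353
    cross y-line → (2,6), t=0.3209 (wall)
  → r_3 = 0.3209
beam 4: φ=135°, α=195°
  d=(-0.9659,-0.2588)  start (2,5)  tX=0.1863 tY=2.6660  stride 1/|dx|=1.0353 1/|dy|=3.8637
    cross x-line → (1,5), t=0.1863
    cross x-line → (0,5), t=1.2216 (wall)
  → r_4 = 1.2216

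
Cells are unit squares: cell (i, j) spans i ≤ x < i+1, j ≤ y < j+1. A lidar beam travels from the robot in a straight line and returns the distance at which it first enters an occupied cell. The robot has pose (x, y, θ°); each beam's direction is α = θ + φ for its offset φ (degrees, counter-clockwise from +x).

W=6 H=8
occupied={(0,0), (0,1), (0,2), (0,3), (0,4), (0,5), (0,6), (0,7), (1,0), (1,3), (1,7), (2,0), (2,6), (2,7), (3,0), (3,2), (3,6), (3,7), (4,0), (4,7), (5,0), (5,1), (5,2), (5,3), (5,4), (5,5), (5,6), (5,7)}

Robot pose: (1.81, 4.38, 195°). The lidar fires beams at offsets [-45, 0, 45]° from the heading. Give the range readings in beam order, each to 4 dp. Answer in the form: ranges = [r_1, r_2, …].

ranges = [0.9353, 0.8386, 0.4388]

beam 1: φ=-45°, α=150°
  cosα=-0.8660 sinα=0.5000 | (1,4) | tMaxX 0.9353 tMaxY 1.2400 | tΔX 1.1547 tΔY 2.0000
    t=0.9353 [x] (0,4) — stop
  → r_1 = 0.9353
beam 2: φ=0°, α=195°
  cosα=-0.9659 sinα=-0.2588 | (1,4) | tMaxX 0.8386 tMaxY 1.4682 | tΔX 1.0353 tΔY 3.8637
    t=0.8386 [x] (0,4) — stop
  → r_2 = 0.8386
beam 3: φ=45°, α=240°
  cosα=-0.5000 sinα=-0.8660 | (1,4) | tMaxX 1.6200 tMaxY 0.4388 | tΔX 2.0000 tΔY 1.1547
    t=0.4388 [y] (1,3) — stop
  → r_3 = 0.4388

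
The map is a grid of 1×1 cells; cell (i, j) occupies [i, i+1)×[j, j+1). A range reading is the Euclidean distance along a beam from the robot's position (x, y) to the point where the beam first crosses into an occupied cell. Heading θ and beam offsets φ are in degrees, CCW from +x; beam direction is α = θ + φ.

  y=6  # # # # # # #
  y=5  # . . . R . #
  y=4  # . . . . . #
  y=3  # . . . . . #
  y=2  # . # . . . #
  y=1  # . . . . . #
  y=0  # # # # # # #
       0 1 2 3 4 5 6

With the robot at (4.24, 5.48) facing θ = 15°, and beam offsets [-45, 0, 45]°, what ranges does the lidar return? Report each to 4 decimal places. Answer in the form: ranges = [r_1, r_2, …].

ranges = [2.0323, 1.8221, 0.6004]

beam 1: φ=-45°, α=330°
  direction (0.8660, -0.5000); cell (4,5); t to first gridline: x 0.8776, y 0.9600 (then +1.1547 / +2.0000)
    (5,5) via x @ 0.8776
    (5,4) via y @ 0.9600
    (6,4) via x @ 2.0323  # hit
  → r_1 = 2.0323
beam 2: φ=0°, α=15°
  direction (0.9659, 0.2588); cell (4,5); t to first gridline: x 0.7868, y 2.0091 (then +1.0353 / +3.8637)
    (5,5) via x @ 0.7868
    (6,5) via x @ 1.8221  # hit
  → r_2 = 1.8221
beam 3: φ=45°, α=60°
  direction (0.5000, 0.8660); cell (4,5); t to first gridline: x 1.5200, y 0.6004 (then +2.0000 / +1.1547)
    (4,6) via y @ 0.6004  # hit
  → r_3 = 0.6004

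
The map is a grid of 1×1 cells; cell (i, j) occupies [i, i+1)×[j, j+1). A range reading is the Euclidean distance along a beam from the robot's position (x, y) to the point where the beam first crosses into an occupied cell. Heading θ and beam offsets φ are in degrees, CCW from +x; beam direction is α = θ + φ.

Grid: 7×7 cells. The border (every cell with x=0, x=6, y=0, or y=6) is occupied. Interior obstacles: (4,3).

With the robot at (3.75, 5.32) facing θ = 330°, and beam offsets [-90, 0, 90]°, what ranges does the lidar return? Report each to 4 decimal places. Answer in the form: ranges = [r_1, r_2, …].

beam 1: φ=-90°, α=240°
  d=(-0.5000,-0.8660)  start (3,5)  tX=1.5000 tY=0.3695  stride 1/|dx|=2.0000 1/|dy|=1.1547
    cross y-line → (3,4), t=0.3695
    cross x-line → (2,4), t=1.5000
    cross y-line → (2,3), t=1.5242
    cross y-line → (2,2), t=2.6789
    cross x-line → (1,2), t=3.5000
    cross y-line → (1,1), t=3.8336
    cross y-line → (1,0), t=4.9883 (wall)
  → r_1 = 4.9883
beam 2: φ=0°, α=330°
  d=(0.8660,-0.5000)  start (3,5)  tX=0.2887 tY=0.6400  stride 1/|dx|=1.1547 1/|dy|=2.0000
    cross x-line → (4,5), t=0.2887
    cross y-line → (4,4), t=0.6400
    cross x-line → (5,4), t=1.4434
    cross x-line → (6,4), t=2.5981 (wall)
  → r_2 = 2.5981
beam 3: φ=90°, α=60°
  d=(0.5000,0.8660)  start (3,5)  tX=0.5000 tY=0.7852  stride 1/|dx|=2.0000 1/|dy|=1.1547
    cross x-line → (4,5), t=0.5000
    cross y-line → (4,6), t=0.7852 (wall)
  → r_3 = 0.7852

ranges = [4.9883, 2.5981, 0.7852]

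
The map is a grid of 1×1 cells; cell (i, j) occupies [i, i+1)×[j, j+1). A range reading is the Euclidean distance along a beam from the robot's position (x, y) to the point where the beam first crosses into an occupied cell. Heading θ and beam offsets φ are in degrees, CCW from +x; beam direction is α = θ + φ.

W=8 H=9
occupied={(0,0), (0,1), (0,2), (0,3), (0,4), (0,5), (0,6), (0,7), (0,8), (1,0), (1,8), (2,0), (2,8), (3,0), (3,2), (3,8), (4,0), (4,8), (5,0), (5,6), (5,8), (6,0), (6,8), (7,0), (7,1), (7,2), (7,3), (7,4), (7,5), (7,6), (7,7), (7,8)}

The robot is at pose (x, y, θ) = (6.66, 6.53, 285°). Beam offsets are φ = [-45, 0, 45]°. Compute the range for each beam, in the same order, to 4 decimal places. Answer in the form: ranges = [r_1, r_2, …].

beam 1: φ=-45°, α=240°
  dir = (cos 240°, sin 240°) = (-0.5000, -0.8660); from cell (6,6)
  next x-line at t=1.3200, next y-line at t=0.6120; Δt_x=2.0000, Δt_y=1.1547
    y: enter (6,5) at t=0.6120
    x: enter (5,5) at t=1.3200
    y: enter (5,4) at t=1.7667
    y: enter (5,3) at t=2.9214
    x: enter (4,3) at t=3.3200
    y: enter (4,2) at t=4.0761
    y: enter (4,1) at t=5.2308
    x: enter (3,1) at t=5.3200
    y: enter (3,0) at t=6.3855 ← occupied
  → r_1 = 6.3855
beam 2: φ=0°, α=285°
  dir = (cos 285°, sin 285°) = (0.2588, -0.9659); from cell (6,6)
  next x-line at t=1.3137, next y-line at t=0.5487; Δt_x=3.8637, Δt_y=1.0353
    y: enter (6,5) at t=0.5487
    x: enter (7,5) at t=1.3137 ← occupied
  → r_2 = 1.3137
beam 3: φ=45°, α=330°
  dir = (cos 330°, sin 330°) = (0.8660, -0.5000); from cell (6,6)
  next x-line at t=0.3926, next y-line at t=1.0600; Δt_x=1.1547, Δt_y=2.0000
    x: enter (7,6) at t=0.3926 ← occupied
  → r_3 = 0.3926

ranges = [6.3855, 1.3137, 0.3926]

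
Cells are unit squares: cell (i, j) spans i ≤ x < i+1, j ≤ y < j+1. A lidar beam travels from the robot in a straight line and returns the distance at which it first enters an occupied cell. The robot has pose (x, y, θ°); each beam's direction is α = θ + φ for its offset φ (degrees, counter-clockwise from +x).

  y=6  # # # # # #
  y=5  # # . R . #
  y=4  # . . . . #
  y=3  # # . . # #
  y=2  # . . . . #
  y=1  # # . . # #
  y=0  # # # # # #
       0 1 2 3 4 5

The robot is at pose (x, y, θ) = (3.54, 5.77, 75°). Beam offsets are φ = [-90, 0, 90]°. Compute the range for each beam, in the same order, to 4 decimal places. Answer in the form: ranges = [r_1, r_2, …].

ranges = [1.5115, 0.2381, 0.8887]

beam 1: φ=-90°, α=345°
  d=(0.9659,-0.2588)  start (3,5)  tX=0.4762 tY=2.9751  stride 1/|dx|=1.0353 1/|dy|=3.8637
    cross x-line → (4,5), t=0.4762
    cross x-line → (5,5), t=1.5115 (wall)
  → r_1 = 1.5115
beam 2: φ=0°, α=75°
  d=(0.2588,0.9659)  start (3,5)  tX=1.7773 tY=0.2381  stride 1/|dx|=3.8637 1/|dy|=1.0353
    cross y-line → (3,6), t=0.2381 (wall)
  → r_2 = 0.2381
beam 3: φ=90°, α=165°
  d=(-0.9659,0.2588)  start (3,5)  tX=0.5590 tY=0.8887  stride 1/|dx|=1.0353 1/|dy|=3.8637
    cross x-line → (2,5), t=0.5590
    cross y-line → (2,6), t=0.8887 (wall)
  → r_3 = 0.8887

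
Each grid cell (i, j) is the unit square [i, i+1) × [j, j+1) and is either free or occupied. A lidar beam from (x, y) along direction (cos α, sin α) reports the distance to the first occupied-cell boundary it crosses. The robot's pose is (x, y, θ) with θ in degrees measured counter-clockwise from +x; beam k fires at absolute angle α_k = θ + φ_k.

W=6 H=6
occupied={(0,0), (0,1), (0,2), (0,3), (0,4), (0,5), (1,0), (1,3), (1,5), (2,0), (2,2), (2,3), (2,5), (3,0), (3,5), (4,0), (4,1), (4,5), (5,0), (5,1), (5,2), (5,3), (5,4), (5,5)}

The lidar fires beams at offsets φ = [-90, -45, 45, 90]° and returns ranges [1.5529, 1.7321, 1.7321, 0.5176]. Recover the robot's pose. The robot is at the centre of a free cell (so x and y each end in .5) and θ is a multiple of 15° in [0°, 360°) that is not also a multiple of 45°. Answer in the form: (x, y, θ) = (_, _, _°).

The pose lattice has 12·16 = 192 candidates. Test each by forward raycasting.
  (3.5, 2.5, 240°): beam 1 = 0.5774 ≠ 1.5529 ✗
  (4.5, 2.5, 165°): beam 1 = 1.9319 ≠ 1.5529 ✗
  (3.5, 2.5, 60°): beam 1 = 1.0000 ≠ 1.5529 ✗
  …
  (3.5, 3.5, 75°): r_1=1.5529, r_2=1.7321, r_3=1.7321, r_4=0.5176 — all match ✓
Only this pose fits every beam.

(x, y, θ) = (3.5, 3.5, 75°)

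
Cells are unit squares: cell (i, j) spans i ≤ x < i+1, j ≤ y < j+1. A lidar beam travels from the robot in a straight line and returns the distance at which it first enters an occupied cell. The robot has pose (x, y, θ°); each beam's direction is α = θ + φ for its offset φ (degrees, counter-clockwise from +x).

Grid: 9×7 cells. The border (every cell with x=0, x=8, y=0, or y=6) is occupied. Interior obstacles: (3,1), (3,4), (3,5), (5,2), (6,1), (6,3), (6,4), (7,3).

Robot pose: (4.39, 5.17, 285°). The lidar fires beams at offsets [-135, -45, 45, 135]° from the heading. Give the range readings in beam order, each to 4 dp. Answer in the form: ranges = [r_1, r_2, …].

ranges = [0.4503, 0.7800, 1.8591, 0.9584]

beam 1: φ=-135°, α=150°
  dir = (cos 150°, sin 150°) = (-0.8660, 0.5000); from cell (4,5)
  next x-line at t=0.4503, next y-line at t=1.6600; Δt_x=1.1547, Δt_y=2.0000
    x: enter (3,5) at t=0.4503 ← occupied
  → r_1 = 0.4503
beam 2: φ=-45°, α=240°
  dir = (cos 240°, sin 240°) = (-0.5000, -0.8660); from cell (4,5)
  next x-line at t=0.7800, next y-line at t=0.1963; Δt_x=2.0000, Δt_y=1.1547
    y: enter (4,4) at t=0.1963
    x: enter (3,4) at t=0.7800 ← occupied
  → r_2 = 0.7800
beam 3: φ=45°, α=330°
  dir = (cos 330°, sin 330°) = (0.8660, -0.5000); from cell (4,5)
  next x-line at t=0.7044, next y-line at t=0.3400; Δt_x=1.1547, Δt_y=2.0000
    y: enter (4,4) at t=0.3400
    x: enter (5,4) at t=0.7044
    x: enter (6,4) at t=1.8591 ← occupied
  → r_3 = 1.8591
beam 4: φ=135°, α=60°
  dir = (cos 60°, sin 60°) = (0.5000, 0.8660); from cell (4,5)
  next x-line at t=1.2200, next y-line at t=0.9584; Δt_x=2.0000, Δt_y=1.1547
    y: enter (4,6) at t=0.9584 ← occupied
  → r_4 = 0.9584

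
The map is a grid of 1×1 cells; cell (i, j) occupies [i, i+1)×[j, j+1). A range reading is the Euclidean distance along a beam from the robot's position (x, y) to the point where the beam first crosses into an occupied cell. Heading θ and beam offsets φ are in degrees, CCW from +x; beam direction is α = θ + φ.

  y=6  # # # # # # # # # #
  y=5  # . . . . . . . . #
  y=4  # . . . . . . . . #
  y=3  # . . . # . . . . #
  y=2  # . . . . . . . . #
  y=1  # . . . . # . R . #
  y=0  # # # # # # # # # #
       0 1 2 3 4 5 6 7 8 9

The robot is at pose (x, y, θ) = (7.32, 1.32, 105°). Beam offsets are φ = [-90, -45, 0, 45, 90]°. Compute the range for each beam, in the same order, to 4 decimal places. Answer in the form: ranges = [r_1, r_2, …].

beam 1: φ=-90°, α=15°
  direction (0.9659, 0.2588); cell (7,1); t to first gridline: x 0.7040, y 2.6273 (then +1.0353 / +3.8637)
    (8,1) via x @ 0.7040
    (9,1) via x @ 1.7393  # hit
  → r_1 = 1.7393
beam 2: φ=-45°, α=60°
  direction (0.5000, 0.8660); cell (7,1); t to first gridline: x 1.3600, y 0.7852 (then +2.0000 / +1.1547)
    (7,2) via y @ 0.7852
    (8,2) via x @ 1.3600
    (8,3) via y @ 1.9399
    (8,4) via y @ 3.0946
    (9,4) via x @ 3.3600  # hit
  → r_2 = 3.3600
beam 3: φ=0°, α=105°
  direction (-0.2588, 0.9659); cell (7,1); t to first gridline: x 1.2364, y 0.7040 (then +3.8637 / +1.0353)
    (7,2) via y @ 0.7040
    (6,2) via x @ 1.2364
    (6,3) via y @ 1.7393
    (6,4) via y @ 2.7745
    (6,5) via y @ 3.8098
    (6,6) via y @ 4.8451  # hit
  → r_3 = 4.8451
beam 4: φ=45°, α=150°
  direction (-0.8660, 0.5000); cell (7,1); t to first gridline: x 0.3695, y 1.3600 (then +1.1547 / +2.0000)
    (6,1) via x @ 0.3695
    (6,2) via y @ 1.3600
    (5,2) via x @ 1.5242
    (4,2) via x @ 2.6789
    (4,3) via y @ 3.3600  # hit
  → r_4 = 3.3600
beam 5: φ=90°, α=195°
  direction (-0.9659, -0.2588); cell (7,1); t to first gridline: x 0.3313, y 1.2364 (then +1.0353 / +3.8637)
    (6,1) via x @ 0.3313
    (6,0) via y @ 1.2364  # hit
  → r_5 = 1.2364

ranges = [1.7393, 3.3600, 4.8451, 3.3600, 1.2364]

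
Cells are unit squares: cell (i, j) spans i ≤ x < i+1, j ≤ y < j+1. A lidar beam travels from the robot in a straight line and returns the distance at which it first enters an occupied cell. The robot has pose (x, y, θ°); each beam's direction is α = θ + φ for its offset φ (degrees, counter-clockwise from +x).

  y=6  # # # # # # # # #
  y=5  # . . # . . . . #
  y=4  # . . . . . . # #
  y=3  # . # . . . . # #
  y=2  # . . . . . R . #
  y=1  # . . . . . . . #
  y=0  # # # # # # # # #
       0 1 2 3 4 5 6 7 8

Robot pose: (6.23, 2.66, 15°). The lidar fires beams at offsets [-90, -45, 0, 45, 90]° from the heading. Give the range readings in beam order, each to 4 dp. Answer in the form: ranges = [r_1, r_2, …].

ranges = [1.7186, 2.0438, 1.3137, 1.5400, 3.4578]

beam 1: φ=-90°, α=285°
  d=(0.2588,-0.9659)  start (6,2)  tX=2.9751 tY=0.6833  stride 1/|dx|=3.8637 1/|dy|=1.0353
    cross y-line → (6,1), t=0.6833
    cross y-line → (6,0), t=1.7186 (wall)
  → r_1 = 1.7186
beam 2: φ=-45°, α=330°
  d=(0.8660,-0.5000)  start (6,2)  tX=0.8891 tY=1.3200  stride 1/|dx|=1.1547 1/|dy|=2.0000
    cross x-line → (7,2), t=0.8891
    cross y-line → (7,1), t=1.3200
    cross x-line → (8,1), t=2.0438 (wall)
  → r_2 = 2.0438
beam 3: φ=0°, α=15°
  d=(0.9659,0.2588)  start (6,2)  tX=0.7972 tY=1.3137  stride 1/|dx|=1.0353 1/|dy|=3.8637
    cross x-line → (7,2), t=0.7972
    cross y-line → (7,3), t=1.3137 (wall)
  → r_3 = 1.3137
beam 4: φ=45°, α=60°
  d=(0.5000,0.8660)  start (6,2)  tX=1.5400 tY=0.3926  stride 1/|dx|=2.0000 1/|dy|=1.1547
    cross y-line → (6,3), t=0.3926
    cross x-line → (7,3), t=1.5400 (wall)
  → r_4 = 1.5400
beam 5: φ=90°, α=105°
  d=(-0.2588,0.9659)  start (6,2)  tX=0.8887 tY=0.3520  stride 1/|dx|=3.8637 1/|dy|=1.0353
    cross y-line → (6,3), t=0.3520
    cross x-line → (5,3), t=0.8887
    cross y-line → (5,4), t=1.3873
    cross y-line → (5,5), t=2.4225
    cross y-line → (5,6), t=3.4578 (wall)
  → r_5 = 3.4578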